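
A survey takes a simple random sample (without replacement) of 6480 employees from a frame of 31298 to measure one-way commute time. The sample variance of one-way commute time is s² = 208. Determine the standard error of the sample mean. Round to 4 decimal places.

Under SRS without replacement, Var(ȳ) = (1 − f)·s²/n with f = n/N = 6480/31298 = 0.20704198.
Var(ȳ) = (1 − 0.20704198)·208/6480 = 0.79295802·0.032098765 = 0.025452973.
SE(ȳ) = √(0.025452973) = 0.1595.

0.1595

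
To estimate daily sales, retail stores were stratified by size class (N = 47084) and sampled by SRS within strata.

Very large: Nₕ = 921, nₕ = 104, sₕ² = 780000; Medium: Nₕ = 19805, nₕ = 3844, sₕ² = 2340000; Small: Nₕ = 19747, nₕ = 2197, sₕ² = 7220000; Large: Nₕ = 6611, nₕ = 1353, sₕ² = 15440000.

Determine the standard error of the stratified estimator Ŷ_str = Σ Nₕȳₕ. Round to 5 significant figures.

1.3167 × 10^6

Var(Ŷ_str) = Σₕ Nₕ²(1 − fₕ)sₕ²/nₕ.
Very large: 921²·(1 − 104/921)·780000/104 = 5.6434275 × 10^9.
Medium: 19805²·(1 − 3844/19805)·2340000/3844 = 1.9242763 × 10^11.
Small: 19747²·(1 − 2197/19747)·7220000/2197 = 1.1388995 × 10^12.
Large: 6611²·(1 − 1353/6611)·15440000/1353 = 3.966772 × 10^11.
Sum = 1.7336478 × 10^12.
SE = √(1.7336478 × 10^12) = 1.3167 × 10^6.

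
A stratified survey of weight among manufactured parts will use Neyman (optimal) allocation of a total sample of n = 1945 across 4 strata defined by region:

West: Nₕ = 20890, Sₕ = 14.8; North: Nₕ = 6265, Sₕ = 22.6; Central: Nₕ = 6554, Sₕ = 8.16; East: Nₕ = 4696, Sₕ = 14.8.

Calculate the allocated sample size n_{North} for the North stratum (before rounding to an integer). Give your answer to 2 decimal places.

Neyman allocation: nₕ = n·NₕSₕ / Σⱼ NⱼSⱼ.
Σ NⱼSⱼ = 20890·14.8 + 6265·22.6 + 6554·8.16 + 4696·14.8 = 573742.44.
n_{North} = 1945·6265·22.6 / 573742.44 = 479.99.

479.99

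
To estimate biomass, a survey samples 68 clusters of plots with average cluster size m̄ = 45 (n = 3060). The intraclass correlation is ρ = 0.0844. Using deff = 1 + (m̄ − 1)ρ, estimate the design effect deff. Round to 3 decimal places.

4.714

deff = 1 + (45 − 1)·0.0844 = 1 + 3.7136 = 4.7136.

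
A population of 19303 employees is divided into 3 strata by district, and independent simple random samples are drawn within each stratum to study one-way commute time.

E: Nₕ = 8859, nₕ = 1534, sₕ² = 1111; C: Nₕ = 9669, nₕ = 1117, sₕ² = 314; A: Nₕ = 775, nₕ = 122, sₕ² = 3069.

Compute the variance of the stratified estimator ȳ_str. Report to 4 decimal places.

Var(ȳ_str) = Σₕ Wₕ²(1 − fₕ)sₕ²/nₕ with Wₕ = Nₕ/N, N = 19303.
E: Wₕ = 0.45894421; term = 0.45894421²·(1 − 0.17315724)·1111/1534 = 0.12613378.
C: Wₕ = 0.50090659; term = 0.50090659²·(1 − 0.11552384)·314/1117 = 0.062384415.
A: Wₕ = 0.04014920; term = 0.04014920²·(1 − 0.15741935)·3069/122 = 0.034166644.
Sum = 0.22268484.

0.2227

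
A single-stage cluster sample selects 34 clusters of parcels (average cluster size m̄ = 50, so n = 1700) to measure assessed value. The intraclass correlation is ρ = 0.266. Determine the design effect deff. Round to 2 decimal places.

deff = 1 + (50 − 1)·0.266 = 1 + 13.034 = 14.034.

14.03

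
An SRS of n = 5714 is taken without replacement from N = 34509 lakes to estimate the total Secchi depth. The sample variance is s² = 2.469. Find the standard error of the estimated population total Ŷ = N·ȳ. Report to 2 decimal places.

Var(Ŷ) = N²·Var(ȳ) = N²·(1 − n/N)·s²/n.
f = 5714/34509 = 0.16557999; Var(ȳ) = 0.83442001·2.469/5714 = 3.6055005 × 10^-4.
Var(Ŷ) = 34509² · (3.6055005 × 10^-4) = 429368.63.
SE(Ŷ) = √(429368.63) = 655.26.

655.26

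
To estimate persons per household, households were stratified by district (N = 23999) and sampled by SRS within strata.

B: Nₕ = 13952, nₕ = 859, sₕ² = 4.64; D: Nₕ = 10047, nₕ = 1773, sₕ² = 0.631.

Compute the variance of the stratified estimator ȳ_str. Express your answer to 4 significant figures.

Var(ȳ_str) = Σₕ Wₕ²(1 − fₕ)sₕ²/nₕ with Wₕ = Nₕ/N, N = 23999.
B: Wₕ = 0.58135756; term = 0.58135756²·(1 − 0.06156823)·4.64/859 = 0.001713224.
D: Wₕ = 0.41864244; term = 0.41864244²·(1 − 0.17647059)·0.631/1773 = 5.1367242 × 10^-5.
Sum = 0.0017645912.

0.001765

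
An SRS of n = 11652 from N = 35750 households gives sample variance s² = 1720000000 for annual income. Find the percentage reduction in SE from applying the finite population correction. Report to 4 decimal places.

17.8982

f = n/N = 11652/35750 = 0.32593007.
SE_no-fpc = √(s²/n) = 384.20586; SE_fpc = √((1−f)s²/n) = 315.43978.
Ratio = √(1−f) = 0.82101762. Reduction = 100·(1 − 0.82101762) = 17.8982%.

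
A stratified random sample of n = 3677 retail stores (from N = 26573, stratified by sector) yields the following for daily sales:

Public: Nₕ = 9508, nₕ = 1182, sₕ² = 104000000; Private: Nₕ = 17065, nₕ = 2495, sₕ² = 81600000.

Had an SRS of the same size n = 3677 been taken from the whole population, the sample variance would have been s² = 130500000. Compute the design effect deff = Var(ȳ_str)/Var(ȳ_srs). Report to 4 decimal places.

Var(ȳ_str) = Σ Wₕ²(1−fₕ)sₕ²/nₕ with Wₕ = Nₕ/26573:
  Public: (9508/26573)²·(1−1182/9508)·104000000/1182 = 9864.1636
  Private: (17065/26573)²·(1−2495/17065)·81600000/2495 = 11516.07
  → Var(ȳ_str) = 21380.234.
Var(ȳ_srs) = (1 − 3677/26573)·130500000/3677 = 30579.889.
deff = 21380.234 / 30579.889 = 0.6992.

0.6992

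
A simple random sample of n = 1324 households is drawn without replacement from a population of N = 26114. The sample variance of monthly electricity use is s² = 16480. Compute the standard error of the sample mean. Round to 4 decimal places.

3.4374

Under SRS without replacement, Var(ȳ) = (1 − f)·s²/n with f = n/N = 1324/26114 = 0.05070077.
Var(ȳ) = (1 − 0.05070077)·16480/1324 = 0.94929923·12.44713 = 11.816051.
SE(ȳ) = √(11.816051) = 3.4374.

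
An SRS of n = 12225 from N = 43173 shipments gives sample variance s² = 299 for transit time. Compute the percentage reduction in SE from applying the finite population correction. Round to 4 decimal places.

f = n/N = 12225/43173 = 0.28316309.
SE_no-fpc = √(s²/n) = 0.15639079; SE_fpc = √((1−f)s²/n) = 0.13241017.
Ratio = √(1−f) = 0.84666222. Reduction = 100·(1 − 0.84666222) = 15.3338%.

15.3338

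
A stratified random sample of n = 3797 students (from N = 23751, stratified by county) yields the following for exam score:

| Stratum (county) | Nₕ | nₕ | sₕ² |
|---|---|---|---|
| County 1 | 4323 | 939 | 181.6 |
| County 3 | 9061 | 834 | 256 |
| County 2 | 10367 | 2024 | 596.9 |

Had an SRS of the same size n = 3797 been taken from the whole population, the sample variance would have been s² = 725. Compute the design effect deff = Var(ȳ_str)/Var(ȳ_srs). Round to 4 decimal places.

0.5660

Var(ȳ_str) = Σ Wₕ²(1−fₕ)sₕ²/nₕ with Wₕ = Nₕ/23751:
  County 1: (4323/23751)²·(1−939/4323)·181.6/939 = 0.0050153592
  County 3: (9061/23751)²·(1−834/9061)·256/834 = 0.040562783
  County 2: (10367/23751)²·(1−2024/10367)·596.9/2024 = 0.04521709
  → Var(ȳ_str) = 0.090795232.
Var(ȳ_srs) = (1 − 3797/23751)·725/3797 = 0.16041519.
deff = 0.090795232 / 0.16041519 = 0.5660.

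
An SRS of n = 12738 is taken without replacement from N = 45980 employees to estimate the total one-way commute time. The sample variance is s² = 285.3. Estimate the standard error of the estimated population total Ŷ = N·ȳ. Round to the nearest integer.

5851

Var(Ŷ) = N²·Var(ȳ) = N²·(1 − n/N)·s²/n.
f = 12738/45980 = 0.27703349; Var(ȳ) = 0.72296651·285.3/12738 = 0.016192679.
Var(Ŷ) = 45980² · 0.016192679 = 3.4233921 × 10^7.
SE(Ŷ) = √(3.4233921 × 10^7) = 5851.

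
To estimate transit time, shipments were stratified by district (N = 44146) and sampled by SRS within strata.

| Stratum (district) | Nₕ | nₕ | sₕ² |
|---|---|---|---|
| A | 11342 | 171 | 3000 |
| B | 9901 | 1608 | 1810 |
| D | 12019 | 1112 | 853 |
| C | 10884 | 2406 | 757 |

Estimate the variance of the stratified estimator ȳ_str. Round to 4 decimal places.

Var(ȳ_str) = Σₕ Wₕ²(1 − fₕ)sₕ²/nₕ with Wₕ = Nₕ/N, N = 44146.
A: Wₕ = 0.25692022; term = 0.25692022²·(1 − 0.01507671)·3000/171 = 1.1405757.
B: Wₕ = 0.22427853; term = 0.22427853²·(1 − 0.16240784)·1810/1608 = 0.047424257.
D: Wₕ = 0.27225570; term = 0.27225570²·(1 − 0.09252018)·853/1112 = 0.051598274.
C: Wₕ = 0.24654555; term = 0.24654555²·(1 − 0.22105843)·757/2406 = 0.014897023.
Sum = 1.2544953.

1.2545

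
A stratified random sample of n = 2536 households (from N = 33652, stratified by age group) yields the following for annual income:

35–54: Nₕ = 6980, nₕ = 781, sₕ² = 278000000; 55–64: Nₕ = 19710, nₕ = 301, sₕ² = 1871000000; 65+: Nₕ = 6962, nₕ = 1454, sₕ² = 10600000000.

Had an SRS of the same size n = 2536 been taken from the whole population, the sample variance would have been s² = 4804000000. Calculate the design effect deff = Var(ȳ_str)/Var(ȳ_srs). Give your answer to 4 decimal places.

1.3475

Var(ȳ_str) = Σ Wₕ²(1−fₕ)sₕ²/nₕ with Wₕ = Nₕ/33652:
  35–54: (6980/33652)²·(1−781/6980)·278000000/781 = 13600.318
  55–64: (19710/33652)²·(1−301/19710)·1871000000/301 = 2.0997874 × 10^6
  65+: (6962/33652)²·(1−1454/6962)·10600000000/1454 = 246858.25
  → Var(ȳ_str) = 2.360246 × 10^6.
Var(ȳ_srs) = (1 − 2536/33652)·4804000000/2536 = 1.7515665 × 10^6.
deff = (2.360246 × 10^6) / (1.7515665 × 10^6) = 1.3475.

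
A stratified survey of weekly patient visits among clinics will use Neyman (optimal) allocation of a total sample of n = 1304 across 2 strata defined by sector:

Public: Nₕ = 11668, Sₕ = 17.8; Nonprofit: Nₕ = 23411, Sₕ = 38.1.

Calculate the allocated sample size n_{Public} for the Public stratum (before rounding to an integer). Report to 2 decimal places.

Neyman allocation: nₕ = n·NₕSₕ / Σⱼ NⱼSⱼ.
Σ NⱼSⱼ = 11668·17.8 + 23411·38.1 = 1.0996495 × 10^6.
n_{Public} = 1304·11668·17.8 / (1.0996495 × 10^6) = 246.29.

246.29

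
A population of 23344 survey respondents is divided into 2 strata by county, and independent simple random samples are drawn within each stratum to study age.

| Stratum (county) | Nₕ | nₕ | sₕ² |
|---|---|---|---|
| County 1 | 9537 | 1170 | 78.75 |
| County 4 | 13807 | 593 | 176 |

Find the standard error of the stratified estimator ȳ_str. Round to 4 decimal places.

0.3305

Var(ȳ_str) = Σₕ Wₕ²(1 − fₕ)sₕ²/nₕ with Wₕ = Nₕ/N, N = 23344.
County 1: Wₕ = 0.40854181; term = 0.40854181²·(1 − 0.12268009)·78.75/1170 = 0.0098558867.
County 4: Wₕ = 0.59145819; term = 0.59145819²·(1 − 0.04294923)·176/593 = 0.099366742.
Sum = 0.10922263.
SE = √(0.10922263) = 0.3305.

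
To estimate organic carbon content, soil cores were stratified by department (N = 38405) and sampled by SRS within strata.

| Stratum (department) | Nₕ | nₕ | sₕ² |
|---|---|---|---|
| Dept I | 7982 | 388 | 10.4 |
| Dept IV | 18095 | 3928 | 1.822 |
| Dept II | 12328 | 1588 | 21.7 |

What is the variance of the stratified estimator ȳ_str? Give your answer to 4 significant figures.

0.002409

Var(ȳ_str) = Σₕ Wₕ²(1 − fₕ)sₕ²/nₕ with Wₕ = Nₕ/N, N = 38405.
Dept I: Wₕ = 0.20783752; term = 0.20783752²·(1 − 0.04860937)·10.4/388 = 0.0011015606.
Dept IV: Wₕ = 0.47116261; term = 0.47116261²·(1 − 0.21707654)·1.822/3928 = 8.061908 × 10^-5.
Dept II: Wₕ = 0.32099987; term = 0.32099987²·(1 − 0.12881246)·21.7/1588 = 0.0012266781.
Sum = 0.0024088578.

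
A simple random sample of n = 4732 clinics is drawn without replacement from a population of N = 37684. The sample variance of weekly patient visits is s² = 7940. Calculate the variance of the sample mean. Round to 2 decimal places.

1.47

Under SRS without replacement, Var(ȳ) = (1 − f)·s²/n with f = n/N = 4732/37684 = 0.12557053.
Var(ȳ) = (1 − 0.12557053)·7940/4732 = 0.87442947·1.6779374 = 1.4672379.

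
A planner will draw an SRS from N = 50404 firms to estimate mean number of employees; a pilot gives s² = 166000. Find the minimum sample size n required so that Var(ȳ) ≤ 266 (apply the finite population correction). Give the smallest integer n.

617

Without fpc, n₀ = s²/D = 166000/266 = 624.0602.
With fpc, (1 − n/N)·s²/n ≤ D requires n ≥ n₀/(1 + n₀/N) = 624.0602/(1 + 624.0602/50404) = 616.4281.
Rounding up, n = 617.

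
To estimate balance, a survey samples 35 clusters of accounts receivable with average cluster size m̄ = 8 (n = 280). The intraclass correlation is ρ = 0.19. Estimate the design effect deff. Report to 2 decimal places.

deff = 1 + (8 − 1)·0.19 = 1 + 1.33 = 2.33.

2.33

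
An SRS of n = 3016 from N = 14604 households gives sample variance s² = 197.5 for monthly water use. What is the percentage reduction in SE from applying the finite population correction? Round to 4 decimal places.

f = n/N = 3016/14604 = 0.20651876.
SE_no-fpc = √(s²/n) = 0.25589858; SE_fpc = √((1−f)s²/n) = 0.22794822.
Ratio = √(1−f) = 0.89077564. Reduction = 100·(1 − 0.89077564) = 10.9224%.

10.9224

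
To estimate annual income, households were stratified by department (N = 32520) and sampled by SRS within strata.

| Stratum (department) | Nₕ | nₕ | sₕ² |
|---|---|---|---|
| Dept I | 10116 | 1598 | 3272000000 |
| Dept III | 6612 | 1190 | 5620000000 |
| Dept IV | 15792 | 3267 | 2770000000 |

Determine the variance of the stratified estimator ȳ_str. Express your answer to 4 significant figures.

485500

Var(ȳ_str) = Σₕ Wₕ²(1 − fₕ)sₕ²/nₕ with Wₕ = Nₕ/N, N = 32520.
Dept I: Wₕ = 0.31107011; term = 0.31107011²·(1 − 0.15796758)·3272000000/1598 = 166832.98.
Dept III: Wₕ = 0.20332103; term = 0.20332103²·(1 − 0.17997580)·5620000000/1190 = 160096.06.
Dept IV: Wₕ = 0.48560886; term = 0.48560886²·(1 − 0.20687690)·2770000000/3267 = 158578.55.
Sum = 485507.59.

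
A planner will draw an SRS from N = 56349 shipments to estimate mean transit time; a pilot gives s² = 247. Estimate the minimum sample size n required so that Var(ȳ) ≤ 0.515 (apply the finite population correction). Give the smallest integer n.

Without fpc, n₀ = s²/D = 247/0.515 = 479.6117.
With fpc, (1 − n/N)·s²/n ≤ D requires n ≥ n₀/(1 + n₀/N) = 479.6117/(1 + 479.6117/56349) = 475.5640.
Rounding up, n = 476.

476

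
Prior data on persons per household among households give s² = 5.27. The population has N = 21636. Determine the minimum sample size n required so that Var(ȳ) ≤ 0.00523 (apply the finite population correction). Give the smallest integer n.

963

Without fpc, n₀ = s²/D = 5.27/0.00523 = 1007.6482.
With fpc, (1 − n/N)·s²/n ≤ D requires n ≥ n₀/(1 + n₀/N) = 1007.6482/(1 + 1007.6482/21636) = 962.8076.
Rounding up, n = 963.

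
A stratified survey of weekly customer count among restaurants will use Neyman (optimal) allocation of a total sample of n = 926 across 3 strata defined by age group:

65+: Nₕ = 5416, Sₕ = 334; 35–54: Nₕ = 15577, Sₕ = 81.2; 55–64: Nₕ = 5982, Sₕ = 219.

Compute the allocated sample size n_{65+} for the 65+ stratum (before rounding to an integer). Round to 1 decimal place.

382.1

Neyman allocation: nₕ = n·NₕSₕ / Σⱼ NⱼSⱼ.
Σ NⱼSⱼ = 5416·334 + 15577·81.2 + 5982·219 = 4.3838544 × 10^6.
n_{65+} = 926·5416·334 / (4.3838544 × 10^6) = 382.1.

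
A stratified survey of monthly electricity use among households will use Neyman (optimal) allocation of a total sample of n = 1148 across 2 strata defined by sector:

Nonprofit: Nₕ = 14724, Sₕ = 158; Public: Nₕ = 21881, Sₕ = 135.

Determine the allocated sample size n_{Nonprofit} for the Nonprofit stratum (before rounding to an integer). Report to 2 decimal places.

505.78

Neyman allocation: nₕ = n·NₕSₕ / Σⱼ NⱼSⱼ.
Σ NⱼSⱼ = 14724·158 + 21881·135 = 5.280327 × 10^6.
n_{Nonprofit} = 1148·14724·158 / (5.280327 × 10^6) = 505.78.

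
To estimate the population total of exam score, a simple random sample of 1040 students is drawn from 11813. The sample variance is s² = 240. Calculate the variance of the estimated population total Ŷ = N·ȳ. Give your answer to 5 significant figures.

2.9368 × 10^7

Var(Ŷ) = N²·Var(ȳ) = N²·(1 − n/N)·s²/n.
f = 1040/11813 = 0.08803860; Var(ȳ) = 0.91196140·240/1040 = 0.21045263.
Var(Ŷ) = 11813² · 0.21045263 = 2.9368027 × 10^7.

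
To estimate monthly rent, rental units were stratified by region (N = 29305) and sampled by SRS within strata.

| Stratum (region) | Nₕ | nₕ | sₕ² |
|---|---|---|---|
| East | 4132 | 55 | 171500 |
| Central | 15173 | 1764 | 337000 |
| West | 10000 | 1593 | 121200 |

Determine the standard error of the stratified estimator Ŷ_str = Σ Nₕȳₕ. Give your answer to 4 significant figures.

Var(Ŷ_str) = Σₕ Nₕ²(1 − fₕ)sₕ²/nₕ.
East: 4132²·(1 − 55/4132)·171500/55 = 5.2529402 × 10^10.
Central: 15173²·(1 − 1764/15173)·337000/1764 = 3.8868624 × 10^10.
West: 10000²·(1 − 1593/10000)·121200/1593 = 6.3962863 × 10^9.
Sum = 9.7794312 × 10^10.
SE = √(9.7794312 × 10^10) = 312700.

312700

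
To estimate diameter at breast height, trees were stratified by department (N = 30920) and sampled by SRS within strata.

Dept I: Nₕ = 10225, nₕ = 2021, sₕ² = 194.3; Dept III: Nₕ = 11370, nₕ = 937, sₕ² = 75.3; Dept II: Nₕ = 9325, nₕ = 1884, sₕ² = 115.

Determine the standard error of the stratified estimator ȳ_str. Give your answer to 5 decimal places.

0.15112

Var(ȳ_str) = Σₕ Wₕ²(1 − fₕ)sₕ²/nₕ with Wₕ = Nₕ/N, N = 30920.
Dept I: Wₕ = 0.33069211; term = 0.33069211²·(1 − 0.19765281)·194.3/2021 = 0.0084356098.
Dept III: Wₕ = 0.36772316; term = 0.36772316²·(1 − 0.08240985)·75.3/937 = 0.0099711692.
Dept II: Wₕ = 0.30158473; term = 0.30158473²·(1 − 0.20203753)·115/1884 = 0.0044301468.
Sum = 0.022836926.
SE = √(0.022836926) = 0.15112.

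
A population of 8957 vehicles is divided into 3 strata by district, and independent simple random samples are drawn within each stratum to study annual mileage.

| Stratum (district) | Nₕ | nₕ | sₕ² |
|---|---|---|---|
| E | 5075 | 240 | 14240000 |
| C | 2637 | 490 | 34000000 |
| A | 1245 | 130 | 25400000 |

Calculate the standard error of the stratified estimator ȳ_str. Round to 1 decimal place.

162.6

Var(ȳ_str) = Σₕ Wₕ²(1 − fₕ)sₕ²/nₕ with Wₕ = Nₕ/N, N = 8957.
E: Wₕ = 0.56659596; term = 0.56659596²·(1 − 0.04729064)·14240000/240 = 18147.054.
C: Wₕ = 0.29440661; term = 0.29440661²·(1 − 0.18581722)·34000000/490 = 4896.659.
A: Wₕ = 0.13899743; term = 0.13899743²·(1 − 0.10441767)·25400000/130 = 3380.7218.
Sum = 26424.435.
SE = √(26424.435) = 162.6.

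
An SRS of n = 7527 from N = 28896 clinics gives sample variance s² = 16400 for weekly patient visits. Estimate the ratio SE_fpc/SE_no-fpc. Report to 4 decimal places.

0.8600

f = n/N = 7527/28896 = 0.26048588.
SE_no-fpc = √(s²/n) = 1.4760836; SE_fpc = √((1−f)s²/n) = 1.2693582.
Ratio = √(1−f) = 0.85995007.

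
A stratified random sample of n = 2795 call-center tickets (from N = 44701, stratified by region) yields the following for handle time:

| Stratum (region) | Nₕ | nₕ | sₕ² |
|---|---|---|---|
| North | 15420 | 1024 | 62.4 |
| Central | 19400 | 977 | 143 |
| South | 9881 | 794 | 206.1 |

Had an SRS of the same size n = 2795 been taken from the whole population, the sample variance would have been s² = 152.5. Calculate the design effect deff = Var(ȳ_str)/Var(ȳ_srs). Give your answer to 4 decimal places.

0.8722

Var(ȳ_str) = Σ Wₕ²(1−fₕ)sₕ²/nₕ with Wₕ = Nₕ/44701:
  North: (15420/44701)²·(1−1024/15420)·62.4/1024 = 0.0067698082
  Central: (19400/44701)²·(1−977/19400)·143/977 = 0.026179966
  South: (9881/44701)²·(1−794/9881)·206.1/794 = 0.011663917
  → Var(ȳ_str) = 0.044613691.
Var(ȳ_srs) = (1 − 2795/44701)·152.5/2795 = 0.051150161.
deff = 0.044613691 / 0.051150161 = 0.8722.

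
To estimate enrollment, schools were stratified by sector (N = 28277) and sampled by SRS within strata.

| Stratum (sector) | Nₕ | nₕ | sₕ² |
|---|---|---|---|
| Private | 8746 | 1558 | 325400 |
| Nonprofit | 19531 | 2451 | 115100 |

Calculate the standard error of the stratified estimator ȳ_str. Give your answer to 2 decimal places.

6.00

Var(ȳ_str) = Σₕ Wₕ²(1 − fₕ)sₕ²/nₕ with Wₕ = Nₕ/N, N = 28277.
Private: Wₕ = 0.30929731; term = 0.30929731²·(1 − 0.17813858)·325400/1558 = 16.421052.
Nonprofit: Wₕ = 0.69070269; term = 0.69070269²·(1 − 0.12549281)·115100/2451 = 19.591951.
Sum = 36.013003.
SE = √(36.013003) = 6.00.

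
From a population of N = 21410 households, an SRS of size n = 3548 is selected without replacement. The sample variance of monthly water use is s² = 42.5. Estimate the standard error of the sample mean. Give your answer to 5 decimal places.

0.09997

Under SRS without replacement, Var(ȳ) = (1 − f)·s²/n with f = n/N = 3548/21410 = 0.16571695.
Var(ȳ) = (1 − 0.16571695)·42.5/3548 = 0.83428305·0.011978579 = 0.0099935258.
SE(ȳ) = √(0.0099935258) = 0.09997.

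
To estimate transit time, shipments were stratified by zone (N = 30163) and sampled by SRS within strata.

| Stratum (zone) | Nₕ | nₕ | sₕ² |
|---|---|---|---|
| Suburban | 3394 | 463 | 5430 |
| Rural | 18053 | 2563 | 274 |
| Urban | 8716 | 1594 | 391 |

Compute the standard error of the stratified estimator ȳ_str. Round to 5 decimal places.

Var(ȳ_str) = Σₕ Wₕ²(1 − fₕ)sₕ²/nₕ with Wₕ = Nₕ/N, N = 30163.
Suburban: Wₕ = 0.11252196; term = 0.11252196²·(1 − 0.13641721)·5430/463 = 0.1282323.
Rural: Wₕ = 0.59851474; term = 0.59851474²·(1 − 0.14197086)·274/2563 = 0.032858951.
Urban: Wₕ = 0.28896330; term = 0.28896330²·(1 − 0.18288206)·391/1594 = 0.016736266.
Sum = 0.17782752.
SE = √(0.17782752) = 0.42170.

0.42170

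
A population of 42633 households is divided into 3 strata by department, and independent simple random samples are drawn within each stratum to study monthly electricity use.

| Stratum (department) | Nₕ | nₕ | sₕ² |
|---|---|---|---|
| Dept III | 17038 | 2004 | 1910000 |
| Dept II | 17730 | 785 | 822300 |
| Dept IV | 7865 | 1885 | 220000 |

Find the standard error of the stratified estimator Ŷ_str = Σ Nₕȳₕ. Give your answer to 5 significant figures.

751220

Var(Ŷ_str) = Σₕ Nₕ²(1 − fₕ)sₕ²/nₕ.
Dept III: 17038²·(1 − 2004/17038)·1910000/2004 = 2.4413431 × 10^11.
Dept II: 17730²·(1 − 785/17730)·822300/785 = 3.1471029 × 10^11.
Dept IV: 7865²·(1 − 1885/7865)·220000/1885 = 5.4892276 × 10^9.
Sum = 5.6433383 × 10^11.
SE = √(5.6433383 × 10^11) = 751220.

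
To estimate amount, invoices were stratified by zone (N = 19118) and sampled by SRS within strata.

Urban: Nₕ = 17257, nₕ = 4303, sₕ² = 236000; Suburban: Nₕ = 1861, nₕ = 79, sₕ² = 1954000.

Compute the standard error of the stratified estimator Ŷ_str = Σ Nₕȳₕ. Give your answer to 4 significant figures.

307100

Var(Ŷ_str) = Σₕ Nₕ²(1 − fₕ)sₕ²/nₕ.
Urban: 17257²·(1 − 4303/17257)·236000/4303 = 1.2260547 × 10^10.
Suburban: 1861²·(1 − 79/1861)·1954000/79 = 8.2026001 × 10^10.
Sum = 9.4286548 × 10^10.
SE = √(9.4286548 × 10^10) = 307100.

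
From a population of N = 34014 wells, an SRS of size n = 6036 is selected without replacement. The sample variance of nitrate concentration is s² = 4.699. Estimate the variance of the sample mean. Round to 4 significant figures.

Under SRS without replacement, Var(ȳ) = (1 − f)·s²/n with f = n/N = 6036/34014 = 0.17745634.
Var(ȳ) = (1 − 0.17745634)·4.699/6036 = 0.82254366·7.7849569 × 10^-4 = 6.403467 × 10^-4.

6.403 × 10^-4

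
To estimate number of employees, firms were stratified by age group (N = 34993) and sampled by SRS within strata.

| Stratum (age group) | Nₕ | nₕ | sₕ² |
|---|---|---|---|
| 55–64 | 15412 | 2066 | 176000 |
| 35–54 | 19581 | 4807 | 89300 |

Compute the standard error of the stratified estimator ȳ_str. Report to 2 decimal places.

Var(ȳ_str) = Σₕ Wₕ²(1 − fₕ)sₕ²/nₕ with Wₕ = Nₕ/N, N = 34993.
55–64: Wₕ = 0.44043094; term = 0.44043094²·(1 − 0.13405139)·176000/2066 = 14.309686.
35–54: Wₕ = 0.55956906; term = 0.55956906²·(1 − 0.24549308)·89300/4807 = 4.3888218.
Sum = 18.698508.
SE = √(18.698508) = 4.32.

4.32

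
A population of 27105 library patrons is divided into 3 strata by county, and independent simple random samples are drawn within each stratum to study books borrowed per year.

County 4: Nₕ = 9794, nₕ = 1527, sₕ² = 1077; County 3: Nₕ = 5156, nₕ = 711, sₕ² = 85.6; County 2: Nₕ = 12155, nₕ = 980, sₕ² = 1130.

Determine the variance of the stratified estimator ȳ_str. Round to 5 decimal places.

Var(ȳ_str) = Σₕ Wₕ²(1 − fₕ)sₕ²/nₕ with Wₕ = Nₕ/N, N = 27105.
County 4: Wₕ = 0.36133555; term = 0.36133555²·(1 − 0.15591178)·1077/1527 = 0.077729501.
County 3: Wₕ = 0.19022321; term = 0.19022321²·(1 − 0.13789760)·85.6/711 = 0.0037556924.
County 2: Wₕ = 0.44844125; term = 0.44844125²·(1 − 0.08062526)·1130/980 = 0.2131847.
Sum = 0.29466989.

0.29467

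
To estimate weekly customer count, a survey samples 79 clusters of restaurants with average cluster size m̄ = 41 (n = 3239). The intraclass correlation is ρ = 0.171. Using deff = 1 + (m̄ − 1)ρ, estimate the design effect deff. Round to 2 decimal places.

deff = 1 + (41 − 1)·0.171 = 1 + 6.84 = 7.84.

7.84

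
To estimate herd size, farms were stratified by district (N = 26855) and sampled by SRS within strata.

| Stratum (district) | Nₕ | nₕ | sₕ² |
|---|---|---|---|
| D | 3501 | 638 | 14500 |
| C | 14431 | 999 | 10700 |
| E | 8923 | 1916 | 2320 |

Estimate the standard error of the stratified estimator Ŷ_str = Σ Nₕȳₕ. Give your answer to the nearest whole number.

Var(Ŷ_str) = Σₕ Nₕ²(1 − fₕ)sₕ²/nₕ.
D: 3501²·(1 − 638/3501)·14500/638 = 2.278037 × 10^8.
C: 14431²·(1 − 999/14431)·10700/999 = 2.0761341 × 10^9.
E: 8923²·(1 − 1916/8923)·2320/1916 = 7.5706905 × 10^7.
Sum = 2.3796447 × 10^9.
SE = √(2.3796447 × 10^9) = 48782.

48782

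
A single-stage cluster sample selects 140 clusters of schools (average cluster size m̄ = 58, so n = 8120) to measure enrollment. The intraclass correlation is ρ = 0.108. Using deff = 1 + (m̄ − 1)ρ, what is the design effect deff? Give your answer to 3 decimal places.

7.156

deff = 1 + (58 − 1)·0.108 = 1 + 6.156 = 7.156.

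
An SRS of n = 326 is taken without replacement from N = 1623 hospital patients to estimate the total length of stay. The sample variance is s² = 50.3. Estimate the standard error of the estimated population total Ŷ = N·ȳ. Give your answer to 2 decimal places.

569.91

Var(Ŷ) = N²·Var(ȳ) = N²·(1 − n/N)·s²/n.
f = 326/1623 = 0.20086260; Var(ȳ) = 0.79913740·50.3/326 = 0.12330249.
Var(Ŷ) = 1623² · 0.12330249 = 324794.66.
SE(Ŷ) = √(324794.66) = 569.91.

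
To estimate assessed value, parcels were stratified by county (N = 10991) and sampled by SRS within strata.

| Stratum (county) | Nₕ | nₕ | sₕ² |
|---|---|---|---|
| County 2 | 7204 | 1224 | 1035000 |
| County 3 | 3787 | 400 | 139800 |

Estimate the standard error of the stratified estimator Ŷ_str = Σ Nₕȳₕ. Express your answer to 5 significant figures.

Var(Ŷ_str) = Σₕ Nₕ²(1 − fₕ)sₕ²/nₕ.
County 2: 7204²·(1 − 1224/7204)·1035000/1224 = 3.6427874 × 10^10.
County 3: 3787²·(1 − 400/3787)·139800/400 = 4.4828859 × 10^9.
Sum = 4.091076 × 10^10.
SE = √(4.091076 × 10^10) = 202260.

202260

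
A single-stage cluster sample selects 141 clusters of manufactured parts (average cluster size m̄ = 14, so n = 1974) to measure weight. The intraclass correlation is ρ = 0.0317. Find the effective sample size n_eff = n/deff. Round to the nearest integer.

deff = 1 + (14 − 1)·0.0317 = 1 + 0.4121 = 1.4121.
n_eff = 1974 / 1.4121 = 1398.

1398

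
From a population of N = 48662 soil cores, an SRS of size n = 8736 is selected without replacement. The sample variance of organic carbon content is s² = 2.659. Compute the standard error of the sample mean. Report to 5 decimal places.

0.01580

Under SRS without replacement, Var(ȳ) = (1 − f)·s²/n with f = n/N = 8736/48662 = 0.17952406.
Var(ȳ) = (1 − 0.17952406)·2.659/8736 = 0.82047594·3.0437271 × 10^-4 = 2.4973048 × 10^-4.
SE(ȳ) = √(2.4973048 × 10^-4) = 0.01580.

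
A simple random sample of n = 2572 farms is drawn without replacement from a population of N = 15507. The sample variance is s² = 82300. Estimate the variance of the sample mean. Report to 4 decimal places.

26.6912

Under SRS without replacement, Var(ȳ) = (1 − f)·s²/n with f = n/N = 2572/15507 = 0.16586058.
Var(ȳ) = (1 − 0.16586058)·82300/2572 = 0.83413942·31.998445 = 26.691164.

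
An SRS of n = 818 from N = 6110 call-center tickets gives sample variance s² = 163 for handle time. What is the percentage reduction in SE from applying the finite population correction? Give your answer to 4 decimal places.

f = n/N = 818/6110 = 0.13387889.
SE_no-fpc = √(s²/n) = 0.44639277; SE_fpc = √((1−f)s²/n) = 0.41543823.
Ratio = √(1−f) = 0.93065628. Reduction = 100·(1 − 0.93065628) = 6.9344%.

6.9344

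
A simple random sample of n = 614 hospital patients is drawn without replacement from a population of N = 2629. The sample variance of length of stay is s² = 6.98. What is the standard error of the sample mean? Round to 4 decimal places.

Under SRS without replacement, Var(ȳ) = (1 − f)·s²/n with f = n/N = 614/2629 = 0.23354888.
Var(ȳ) = (1 − 0.23354888)·6.98/614 = 0.76645112·0.011368078 = 0.0087130763.
SE(ȳ) = √(0.0087130763) = 0.0933.

0.0933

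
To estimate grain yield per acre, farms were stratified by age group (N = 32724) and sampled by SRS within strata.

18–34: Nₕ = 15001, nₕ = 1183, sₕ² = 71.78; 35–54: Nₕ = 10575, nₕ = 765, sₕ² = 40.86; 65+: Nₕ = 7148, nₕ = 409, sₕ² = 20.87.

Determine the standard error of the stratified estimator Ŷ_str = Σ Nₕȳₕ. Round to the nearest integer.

Var(Ŷ_str) = Σₕ Nₕ²(1 − fₕ)sₕ²/nₕ.
18–34: 15001²·(1 − 1183/15001)·71.78/1183 = 1.2577204 × 10^7.
35–54: 10575²·(1 − 765/10575)·40.86/765 = 5.5409765 × 10^6.
65+: 7148²·(1 − 409/7148)·20.87/409 = 2.4579845 × 10^6.
Sum = 2.0576165 × 10^7.
SE = √(2.0576165 × 10^7) = 4536.

4536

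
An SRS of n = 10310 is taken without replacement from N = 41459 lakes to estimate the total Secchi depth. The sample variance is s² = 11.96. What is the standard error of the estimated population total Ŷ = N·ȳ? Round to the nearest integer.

Var(Ŷ) = N²·Var(ȳ) = N²·(1 − n/N)·s²/n.
f = 10310/41459 = 0.24867942; Var(ȳ) = 0.75132058·11.96/10310 = 8.7156102 × 10^-4.
Var(Ŷ) = 41459² · (8.7156102 × 10^-4) = 1.4980815 × 10^6.
SE(Ŷ) = √(1.4980815 × 10^6) = 1224.

1224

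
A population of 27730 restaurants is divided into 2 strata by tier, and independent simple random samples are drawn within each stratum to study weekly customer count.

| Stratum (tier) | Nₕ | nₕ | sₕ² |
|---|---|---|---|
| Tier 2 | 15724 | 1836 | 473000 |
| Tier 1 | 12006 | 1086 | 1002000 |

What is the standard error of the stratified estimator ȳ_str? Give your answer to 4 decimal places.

Var(ȳ_str) = Σₕ Wₕ²(1 − fₕ)sₕ²/nₕ with Wₕ = Nₕ/N, N = 27730.
Tier 2: Wₕ = 0.56703931; term = 0.56703931²·(1 − 0.11676418)·473000/1836 = 73.162994.
Tier 1: Wₕ = 0.43296069; term = 0.43296069²·(1 − 0.09045477)·1002000/1086 = 157.31102.
Sum = 230.47401.
SE = √(230.47401) = 15.1814.

15.1814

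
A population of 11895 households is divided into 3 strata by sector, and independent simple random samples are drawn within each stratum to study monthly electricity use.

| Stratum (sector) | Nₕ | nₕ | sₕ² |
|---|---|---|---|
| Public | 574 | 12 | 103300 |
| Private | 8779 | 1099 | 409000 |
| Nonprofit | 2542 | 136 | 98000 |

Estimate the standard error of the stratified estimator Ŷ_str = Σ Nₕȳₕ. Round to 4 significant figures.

Var(Ŷ_str) = Σₕ Nₕ²(1 − fₕ)sₕ²/nₕ.
Public: 574²·(1 − 12/574)·103300/12 = 2.776945 × 10^9.
Private: 8779²·(1 − 1099/8779)·409000/1099 = 2.5091804 × 10^10.
Nonprofit: 2542²·(1 − 136/2542)·98000/136 = 4.4071551 × 10^9.
Sum = 3.2275904 × 10^10.
SE = √(3.2275904 × 10^10) = 179700.

179700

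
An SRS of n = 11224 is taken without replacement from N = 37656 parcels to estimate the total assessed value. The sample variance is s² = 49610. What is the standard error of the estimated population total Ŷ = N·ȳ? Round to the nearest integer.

66327

Var(Ŷ) = N²·Var(ȳ) = N²·(1 − n/N)·s²/n.
f = 11224/37656 = 0.29806671; Var(ȳ) = 0.70193329·49610/11224 = 3.1025401.
Var(Ŷ) = 37656² · 3.1025401 = 4.3993222 × 10^9.
SE(Ŷ) = √(4.3993222 × 10^9) = 66327.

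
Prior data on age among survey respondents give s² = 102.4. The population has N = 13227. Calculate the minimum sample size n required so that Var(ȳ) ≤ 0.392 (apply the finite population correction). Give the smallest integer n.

257

Without fpc, n₀ = s²/D = 102.4/0.392 = 261.2245.
With fpc, (1 − n/N)·s²/n ≤ D requires n ≥ n₀/(1 + n₀/N) = 261.2245/(1 + 261.2245/13227) = 256.1654.
Rounding up, n = 257.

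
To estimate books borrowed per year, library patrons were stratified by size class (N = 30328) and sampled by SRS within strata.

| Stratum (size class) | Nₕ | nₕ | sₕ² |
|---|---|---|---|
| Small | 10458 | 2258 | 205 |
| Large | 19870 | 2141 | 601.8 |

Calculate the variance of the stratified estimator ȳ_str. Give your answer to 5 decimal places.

Var(ȳ_str) = Σₕ Wₕ²(1 − fₕ)sₕ²/nₕ with Wₕ = Nₕ/N, N = 30328.
Small: Wₕ = 0.34482986; term = 0.34482986²·(1 − 0.21591126)·205/2258 = 0.0084645694.
Large: Wₕ = 0.65517014; term = 0.65517014²·(1 − 0.10775038)·601.8/2141 = 0.10765398.
Sum = 0.11611855.

0.11612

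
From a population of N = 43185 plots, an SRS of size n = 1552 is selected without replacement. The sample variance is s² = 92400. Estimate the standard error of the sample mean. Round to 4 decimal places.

Under SRS without replacement, Var(ȳ) = (1 − f)·s²/n with f = n/N = 1552/43185 = 0.03593840.
Var(ȳ) = (1 − 0.03593840)·92400/1552 = 0.96406160·59.536082 = 57.396451.
SE(ȳ) = √(57.396451) = 7.5760.

7.5760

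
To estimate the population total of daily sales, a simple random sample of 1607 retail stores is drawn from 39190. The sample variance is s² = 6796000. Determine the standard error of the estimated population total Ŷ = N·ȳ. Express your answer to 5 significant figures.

Var(Ŷ) = N²·Var(ȳ) = N²·(1 − n/N)·s²/n.
f = 1607/39190 = 0.04100536; Var(ȳ) = 0.95899464·6796000/1607 = 4055.5865.
Var(Ŷ) = 39190² · 4055.5865 = 6.2287973 × 10^12.
SE(Ŷ) = √(6.2287973 × 10^12) = 2.4958 × 10^6.

2.4958 × 10^6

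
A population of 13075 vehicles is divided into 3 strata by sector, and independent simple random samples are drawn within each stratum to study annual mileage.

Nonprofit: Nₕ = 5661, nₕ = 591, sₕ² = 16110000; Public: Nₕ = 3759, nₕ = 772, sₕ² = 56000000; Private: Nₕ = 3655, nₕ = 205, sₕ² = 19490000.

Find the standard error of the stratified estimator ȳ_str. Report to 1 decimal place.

127.9

Var(ȳ_str) = Σₕ Wₕ²(1 − fₕ)sₕ²/nₕ with Wₕ = Nₕ/N, N = 13075.
Nonprofit: Wₕ = 0.43296367; term = 0.43296367²·(1 − 0.10439852)·16110000/591 = 4576.419.
Public: Wₕ = 0.28749522; term = 0.28749522²·(1 − 0.20537377)·56000000/772 = 4764.2537.
Private: Wₕ = 0.27954111; term = 0.27954111²·(1 − 0.05608755)·19490000/205 = 7012.6322.
Sum = 16353.305.
SE = √(16353.305) = 127.9.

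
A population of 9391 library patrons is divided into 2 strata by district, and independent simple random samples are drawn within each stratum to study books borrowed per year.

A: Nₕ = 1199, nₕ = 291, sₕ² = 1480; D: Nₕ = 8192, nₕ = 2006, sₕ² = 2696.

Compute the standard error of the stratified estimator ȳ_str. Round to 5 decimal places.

0.91381

Var(ȳ_str) = Σₕ Wₕ²(1 − fₕ)sₕ²/nₕ with Wₕ = Nₕ/N, N = 9391.
A: Wₕ = 0.12767543; term = 0.12767543²·(1 − 0.24270225)·1480/291 = 0.062784158.
D: Wₕ = 0.87232457; term = 0.87232457²·(1 − 0.24487305)·2696/2006 = 0.77226284.
Sum = 0.835047.
SE = √(0.835047) = 0.91381.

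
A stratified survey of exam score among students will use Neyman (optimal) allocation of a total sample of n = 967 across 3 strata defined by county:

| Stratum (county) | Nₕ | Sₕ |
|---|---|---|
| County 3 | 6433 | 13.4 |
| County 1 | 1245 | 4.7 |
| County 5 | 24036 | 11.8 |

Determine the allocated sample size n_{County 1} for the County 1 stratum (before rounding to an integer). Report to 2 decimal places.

15.06

Neyman allocation: nₕ = n·NₕSₕ / Σⱼ NⱼSⱼ.
Σ NⱼSⱼ = 6433·13.4 + 1245·4.7 + 24036·11.8 = 375678.5.
n_{County 1} = 967·1245·4.7 / 375678.5 = 15.06.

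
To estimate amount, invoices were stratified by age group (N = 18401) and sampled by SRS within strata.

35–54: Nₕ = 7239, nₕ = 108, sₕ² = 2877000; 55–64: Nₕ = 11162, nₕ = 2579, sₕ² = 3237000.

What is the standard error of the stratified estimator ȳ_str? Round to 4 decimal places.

66.4560

Var(ȳ_str) = Σₕ Wₕ²(1 − fₕ)sₕ²/nₕ with Wₕ = Nₕ/N, N = 18401.
35–54: Wₕ = 0.39340253; term = 0.39340253²·(1 − 0.01491919)·2877000/108 = 4061.2738.
55–64: Wₕ = 0.60659747; term = 0.60659747²·(1 − 0.23105178)·3237000/2579 = 355.13186.
Sum = 4416.4057.
SE = √(4416.4057) = 66.4560.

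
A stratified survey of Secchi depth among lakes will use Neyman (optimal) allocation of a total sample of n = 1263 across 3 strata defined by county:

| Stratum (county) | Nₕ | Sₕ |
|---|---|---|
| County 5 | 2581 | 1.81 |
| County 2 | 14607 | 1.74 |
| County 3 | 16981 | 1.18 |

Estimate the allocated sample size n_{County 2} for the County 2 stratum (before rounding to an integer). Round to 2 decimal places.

640.41

Neyman allocation: nₕ = n·NₕSₕ / Σⱼ NⱼSⱼ.
Σ NⱼSⱼ = 2581·1.81 + 14607·1.74 + 16981·1.18 = 50125.37.
n_{County 2} = 1263·14607·1.74 / 50125.37 = 640.41.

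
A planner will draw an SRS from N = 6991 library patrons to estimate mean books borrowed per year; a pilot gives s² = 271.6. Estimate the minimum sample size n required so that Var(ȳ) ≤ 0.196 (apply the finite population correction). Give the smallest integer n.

Without fpc, n₀ = s²/D = 271.6/0.196 = 1385.7143.
With fpc, (1 − n/N)·s²/n ≤ D requires n ≥ n₀/(1 + n₀/N) = 1385.7143/(1 + 1385.7143/6991) = 1156.4831.
Rounding up, n = 1157.

1157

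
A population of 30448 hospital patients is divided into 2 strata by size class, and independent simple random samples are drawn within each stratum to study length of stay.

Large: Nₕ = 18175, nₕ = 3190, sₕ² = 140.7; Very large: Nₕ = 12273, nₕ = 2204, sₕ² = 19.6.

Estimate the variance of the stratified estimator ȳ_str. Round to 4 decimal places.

0.0141

Var(ȳ_str) = Σₕ Wₕ²(1 − fₕ)sₕ²/nₕ with Wₕ = Nₕ/N, N = 30448.
Large: Wₕ = 0.59691934; term = 0.59691934²·(1 − 0.17551582)·140.7/3190 = 0.012957375.
Very large: Wₕ = 0.40308066; term = 0.40308066²·(1 − 0.17958119)·19.6/2204 = 0.0011853975.
Sum = 0.014142773.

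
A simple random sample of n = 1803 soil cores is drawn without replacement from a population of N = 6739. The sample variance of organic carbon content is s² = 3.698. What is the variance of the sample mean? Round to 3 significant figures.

Under SRS without replacement, Var(ȳ) = (1 − f)·s²/n with f = n/N = 1803/6739 = 0.26754711.
Var(ȳ) = (1 − 0.26754711)·3.698/1803 = 0.73245289·0.0020510261 = 0.00150228.

0.00150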